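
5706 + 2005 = 7711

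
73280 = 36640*2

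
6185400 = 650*9516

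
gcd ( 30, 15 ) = 15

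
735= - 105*(-7) 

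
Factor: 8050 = 2^1* 5^2*7^1*23^1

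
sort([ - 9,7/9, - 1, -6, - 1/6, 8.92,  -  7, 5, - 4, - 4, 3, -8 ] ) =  [ - 9, - 8, - 7, - 6, - 4,-4,  -  1, - 1/6, 7/9, 3,5,  8.92]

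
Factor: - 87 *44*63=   -  2^2*3^3*7^1  *  11^1*29^1 = - 241164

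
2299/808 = 2299/808 = 2.85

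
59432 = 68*874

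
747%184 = 11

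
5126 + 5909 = 11035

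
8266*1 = 8266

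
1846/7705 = 1846/7705 = 0.24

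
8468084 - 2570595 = 5897489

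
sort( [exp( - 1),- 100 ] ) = [ - 100,exp( - 1)] 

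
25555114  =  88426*289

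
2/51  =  2/51  =  0.04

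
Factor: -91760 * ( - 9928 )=2^7 *5^1*17^1*31^1*37^1 * 73^1 = 910993280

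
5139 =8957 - 3818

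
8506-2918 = 5588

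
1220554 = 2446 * 499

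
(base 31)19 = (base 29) 1B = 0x28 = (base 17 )26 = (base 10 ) 40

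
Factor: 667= 23^1*29^1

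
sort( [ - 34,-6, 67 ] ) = [- 34,-6, 67]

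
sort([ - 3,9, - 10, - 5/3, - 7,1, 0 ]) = [  -  10, - 7, - 3,  -  5/3, 0, 1, 9 ] 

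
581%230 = 121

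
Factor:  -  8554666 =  - 2^1*23^1*185971^1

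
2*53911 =107822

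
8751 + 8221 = 16972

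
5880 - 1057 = 4823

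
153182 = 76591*2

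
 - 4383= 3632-8015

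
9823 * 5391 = 52955793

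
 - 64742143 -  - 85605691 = 20863548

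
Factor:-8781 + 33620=59^1*421^1 = 24839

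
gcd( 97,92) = 1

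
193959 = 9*21551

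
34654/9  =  34654/9= 3850.44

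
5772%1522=1206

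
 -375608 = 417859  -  793467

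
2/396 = 1/198 = 0.01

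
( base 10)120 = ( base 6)320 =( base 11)AA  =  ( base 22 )5a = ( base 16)78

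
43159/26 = 1659  +  25/26 = 1659.96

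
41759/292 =143 + 3/292 = 143.01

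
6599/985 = 6599/985 = 6.70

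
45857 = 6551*7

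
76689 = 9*8521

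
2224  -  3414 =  - 1190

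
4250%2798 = 1452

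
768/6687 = 256/2229  =  0.11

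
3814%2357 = 1457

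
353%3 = 2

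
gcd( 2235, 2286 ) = 3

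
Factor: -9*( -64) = 576 = 2^6 * 3^2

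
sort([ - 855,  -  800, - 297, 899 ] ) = [ - 855, - 800, - 297, 899]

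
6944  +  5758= 12702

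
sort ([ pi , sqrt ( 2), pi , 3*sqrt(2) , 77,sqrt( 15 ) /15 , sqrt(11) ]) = [sqrt(15)/15, sqrt( 2) , pi, pi, sqrt( 11 ),  3*sqrt(2),  77]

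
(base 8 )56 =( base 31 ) 1f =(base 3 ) 1201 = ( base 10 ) 46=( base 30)1g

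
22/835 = 22/835 =0.03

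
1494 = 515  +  979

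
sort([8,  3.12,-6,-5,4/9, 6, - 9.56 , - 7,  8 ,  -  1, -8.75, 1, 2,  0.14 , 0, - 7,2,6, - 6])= [-9.56, - 8.75,-7, - 7, - 6, - 6, -5,-1,  0, 0.14,4/9, 1, 2,2, 3.12, 6,  6, 8, 8 ]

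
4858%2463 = 2395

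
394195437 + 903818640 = 1298014077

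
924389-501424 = 422965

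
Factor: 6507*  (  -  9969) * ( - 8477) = 549888434991 = 3^4 * 7^2 * 173^1 * 241^1*3323^1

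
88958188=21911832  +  67046356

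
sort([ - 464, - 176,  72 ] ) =[ - 464, - 176, 72]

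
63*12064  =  760032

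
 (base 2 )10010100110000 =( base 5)301040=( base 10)9520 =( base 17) 1fg0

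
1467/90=163/10 = 16.30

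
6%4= 2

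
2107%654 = 145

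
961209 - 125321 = 835888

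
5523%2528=467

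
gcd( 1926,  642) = 642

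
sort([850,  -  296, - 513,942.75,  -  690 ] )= [ - 690,-513, - 296,  850, 942.75]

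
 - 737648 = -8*92206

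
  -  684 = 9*( - 76 )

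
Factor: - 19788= -2^2*3^1*17^1 * 97^1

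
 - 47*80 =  - 3760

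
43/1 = 43 = 43.00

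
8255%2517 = 704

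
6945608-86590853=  - 79645245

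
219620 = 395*556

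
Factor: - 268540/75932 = - 145/41 = - 5^1*29^1*41^( - 1) 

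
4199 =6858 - 2659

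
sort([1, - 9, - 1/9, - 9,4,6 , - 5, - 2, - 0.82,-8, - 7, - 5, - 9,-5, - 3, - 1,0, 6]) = [ - 9, - 9 , - 9, - 8 , - 7, -5, - 5, - 5 , - 3, - 2, - 1, - 0.82,- 1/9,0,1  ,  4,6,6] 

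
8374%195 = 184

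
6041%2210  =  1621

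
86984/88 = 10873/11 = 988.45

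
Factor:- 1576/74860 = -2/95 = - 2^1*5^( - 1 )*19^ ( - 1)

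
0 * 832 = 0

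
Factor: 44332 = 2^2 * 11083^1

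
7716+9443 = 17159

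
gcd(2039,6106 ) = 1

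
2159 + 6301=8460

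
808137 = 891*907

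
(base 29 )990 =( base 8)17226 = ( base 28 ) 9ri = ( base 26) bf4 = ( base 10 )7830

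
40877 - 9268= 31609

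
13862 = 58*239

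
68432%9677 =693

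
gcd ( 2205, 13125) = 105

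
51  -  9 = 42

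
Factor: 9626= 2^1*  4813^1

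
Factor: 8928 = 2^5*3^2*31^1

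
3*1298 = 3894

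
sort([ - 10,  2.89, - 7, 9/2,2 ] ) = [ - 10, -7 , 2, 2.89,9/2]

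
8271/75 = 2757/25 = 110.28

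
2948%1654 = 1294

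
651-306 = 345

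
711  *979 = 696069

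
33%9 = 6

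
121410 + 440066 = 561476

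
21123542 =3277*6446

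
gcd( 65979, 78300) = 9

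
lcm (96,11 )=1056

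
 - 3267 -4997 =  - 8264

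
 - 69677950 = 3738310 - 73416260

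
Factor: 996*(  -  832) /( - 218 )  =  2^7*3^1*13^1*83^1 *109^( - 1) = 414336/109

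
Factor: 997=997^1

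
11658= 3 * 3886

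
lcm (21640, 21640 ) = 21640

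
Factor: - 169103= - 11^1 * 15373^1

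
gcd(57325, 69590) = 5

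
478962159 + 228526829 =707488988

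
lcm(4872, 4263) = 34104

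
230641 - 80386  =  150255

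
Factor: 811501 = 811501^1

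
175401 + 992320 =1167721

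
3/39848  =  3/39848 = 0.00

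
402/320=1 + 41/160=1.26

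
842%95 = 82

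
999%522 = 477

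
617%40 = 17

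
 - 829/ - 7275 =829/7275 = 0.11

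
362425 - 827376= - 464951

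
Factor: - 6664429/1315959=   -  3^( - 1) * 19^ ( - 1)*23087^( - 1)*6664429^1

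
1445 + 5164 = 6609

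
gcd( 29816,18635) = 3727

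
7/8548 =7/8548=0.00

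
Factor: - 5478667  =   - 109^1*50263^1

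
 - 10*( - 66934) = 669340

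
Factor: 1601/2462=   2^ (- 1)*1231^(-1) * 1601^1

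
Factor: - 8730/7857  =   - 2^1*3^( - 2 )  *5^1 = -10/9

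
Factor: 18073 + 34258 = 52331 = 43^1*1217^1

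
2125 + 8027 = 10152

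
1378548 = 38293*36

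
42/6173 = 42/6173 = 0.01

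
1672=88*19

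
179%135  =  44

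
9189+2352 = 11541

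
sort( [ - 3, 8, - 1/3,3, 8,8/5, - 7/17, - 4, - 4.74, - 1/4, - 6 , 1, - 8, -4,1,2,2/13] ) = [ - 8, - 6, - 4.74, - 4,  -  4, - 3, - 7/17, - 1/3, - 1/4,2/13,1,1, 8/5,2,  3, 8,  8]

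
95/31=3 +2/31 = 3.06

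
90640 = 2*45320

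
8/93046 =4/46523 = 0.00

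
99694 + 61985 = 161679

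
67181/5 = 13436+ 1/5 = 13436.20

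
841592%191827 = 74284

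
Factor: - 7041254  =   - 2^1 * 11^1*320057^1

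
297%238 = 59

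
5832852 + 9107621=14940473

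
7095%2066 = 897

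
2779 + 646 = 3425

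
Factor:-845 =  -5^1*13^2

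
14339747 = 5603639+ 8736108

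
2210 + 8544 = 10754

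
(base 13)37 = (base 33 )1d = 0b101110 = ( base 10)46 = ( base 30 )1g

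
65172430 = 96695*674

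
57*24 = 1368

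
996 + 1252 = 2248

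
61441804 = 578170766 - 516728962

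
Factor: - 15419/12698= -2^( - 1)*7^( -1 )*17^1 = - 17/14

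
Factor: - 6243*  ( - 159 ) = 3^2*53^1*2081^1 = 992637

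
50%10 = 0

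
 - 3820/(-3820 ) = 1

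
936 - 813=123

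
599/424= 1  +  175/424 = 1.41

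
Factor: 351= 3^3*13^1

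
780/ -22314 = -1 + 3589/3719 = - 0.03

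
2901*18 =52218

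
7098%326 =252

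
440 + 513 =953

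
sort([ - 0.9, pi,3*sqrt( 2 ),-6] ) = [ - 6, - 0.9, pi,3 * sqrt(2)] 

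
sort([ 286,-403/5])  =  [-403/5,286] 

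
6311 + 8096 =14407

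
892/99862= 446/49931= 0.01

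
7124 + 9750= 16874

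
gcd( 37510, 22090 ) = 10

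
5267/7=752 + 3/7 = 752.43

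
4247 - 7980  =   - 3733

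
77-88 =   -  11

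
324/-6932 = - 1  +  1652/1733 = - 0.05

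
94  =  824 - 730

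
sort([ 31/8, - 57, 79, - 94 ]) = [-94, - 57, 31/8,79] 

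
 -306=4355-4661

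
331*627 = 207537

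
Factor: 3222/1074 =3 = 3^1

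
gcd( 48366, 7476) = 6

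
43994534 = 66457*662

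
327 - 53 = 274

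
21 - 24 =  - 3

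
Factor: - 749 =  - 7^1*107^1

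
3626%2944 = 682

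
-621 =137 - 758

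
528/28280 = 66/3535 = 0.02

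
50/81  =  50/81= 0.62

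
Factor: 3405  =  3^1 * 5^1 *227^1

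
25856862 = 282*91691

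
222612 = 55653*4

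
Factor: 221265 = 3^3*5^1*11^1*149^1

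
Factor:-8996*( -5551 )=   2^2*7^1*13^2*61^1*173^1 = 49936796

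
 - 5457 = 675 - 6132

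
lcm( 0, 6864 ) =0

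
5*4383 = 21915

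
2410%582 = 82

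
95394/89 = 95394/89 = 1071.84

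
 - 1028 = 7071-8099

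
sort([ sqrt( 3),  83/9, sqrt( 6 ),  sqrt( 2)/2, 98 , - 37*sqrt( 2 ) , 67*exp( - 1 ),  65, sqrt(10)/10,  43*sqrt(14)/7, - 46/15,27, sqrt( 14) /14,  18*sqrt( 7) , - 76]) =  [ - 76, - 37*sqrt (2 ) , - 46/15,sqrt( 14)/14,  sqrt ( 10)/10,sqrt(2)/2, sqrt( 3) , sqrt( 6),83/9, 43*sqrt(14)/7,67*exp(-1),  27, 18*sqrt( 7), 65, 98]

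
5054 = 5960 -906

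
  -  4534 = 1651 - 6185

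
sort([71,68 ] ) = [ 68,71] 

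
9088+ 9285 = 18373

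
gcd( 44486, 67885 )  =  1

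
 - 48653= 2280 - 50933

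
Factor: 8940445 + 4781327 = 2^2 * 3^1*1143481^1 =13721772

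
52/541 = 52/541= 0.10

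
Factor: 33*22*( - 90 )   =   - 2^2 *3^3*5^1*11^2 = - 65340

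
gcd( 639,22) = 1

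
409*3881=1587329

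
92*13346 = 1227832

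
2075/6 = 2075/6 =345.83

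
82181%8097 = 1211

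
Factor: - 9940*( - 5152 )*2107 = 2^7 *5^1*7^4*23^1*43^1*71^1 = 107901324160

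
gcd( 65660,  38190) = 670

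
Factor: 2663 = 2663^1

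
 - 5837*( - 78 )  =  455286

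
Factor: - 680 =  - 2^3 * 5^1*17^1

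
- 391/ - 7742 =391/7742 = 0.05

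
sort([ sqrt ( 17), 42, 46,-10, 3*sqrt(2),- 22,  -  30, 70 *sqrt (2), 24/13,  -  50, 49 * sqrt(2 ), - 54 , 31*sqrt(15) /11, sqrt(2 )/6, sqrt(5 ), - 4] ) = [  -  54, - 50, - 30, - 22, - 10 , - 4, sqrt( 2 )/6,24/13,  sqrt(5 ), sqrt(17 ),  3 * sqrt( 2 ),  31*sqrt(15) /11, 42 , 46, 49*sqrt(2 ),70*sqrt ( 2 )] 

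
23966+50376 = 74342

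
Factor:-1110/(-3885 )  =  2/7 = 2^1*7^(-1)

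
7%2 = 1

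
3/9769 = 3/9769=0.00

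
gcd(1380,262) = 2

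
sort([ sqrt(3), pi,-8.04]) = [  -  8.04, sqrt(3),pi ]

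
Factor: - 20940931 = -11^1*1229^1 * 1549^1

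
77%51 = 26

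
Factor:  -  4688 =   -  2^4*293^1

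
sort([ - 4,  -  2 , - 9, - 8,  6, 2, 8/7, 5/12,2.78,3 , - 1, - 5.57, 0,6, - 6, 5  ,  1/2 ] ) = [- 9, - 8, - 6, - 5.57, - 4, - 2, - 1, 0, 5/12,1/2,8/7, 2, 2.78, 3,5,6,6]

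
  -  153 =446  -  599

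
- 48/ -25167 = 16/8389 = 0.00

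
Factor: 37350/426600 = 83/948 = 2^( - 2 )*3^( - 1)*79^(-1)* 83^1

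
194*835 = 161990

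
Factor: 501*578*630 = 182434140 = 2^2*3^3*5^1*7^1*17^2*167^1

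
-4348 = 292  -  4640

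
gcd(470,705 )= 235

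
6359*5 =31795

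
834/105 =278/35 = 7.94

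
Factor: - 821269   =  -337^1*2437^1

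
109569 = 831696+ - 722127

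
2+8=10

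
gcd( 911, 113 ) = 1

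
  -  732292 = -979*748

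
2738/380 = 1369/190 = 7.21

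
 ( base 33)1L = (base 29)1P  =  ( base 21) 2c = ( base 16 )36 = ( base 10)54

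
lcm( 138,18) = 414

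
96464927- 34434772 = 62030155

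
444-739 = -295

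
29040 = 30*968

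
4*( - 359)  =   - 1436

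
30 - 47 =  - 17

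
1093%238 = 141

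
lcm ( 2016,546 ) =26208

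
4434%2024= 386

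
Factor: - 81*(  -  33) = 3^5*11^1=   2673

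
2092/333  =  2092/333 = 6.28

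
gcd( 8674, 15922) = 2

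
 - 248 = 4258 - 4506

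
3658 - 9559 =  - 5901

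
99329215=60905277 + 38423938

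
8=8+0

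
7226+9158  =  16384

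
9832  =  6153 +3679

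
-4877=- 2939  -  1938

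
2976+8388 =11364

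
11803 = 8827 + 2976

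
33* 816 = 26928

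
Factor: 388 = 2^2*97^1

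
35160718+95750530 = 130911248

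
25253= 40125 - 14872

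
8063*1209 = 9748167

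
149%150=149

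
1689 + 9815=11504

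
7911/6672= 1 + 413/2224 = 1.19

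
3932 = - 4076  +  8008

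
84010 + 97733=181743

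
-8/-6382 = 4/3191  =  0.00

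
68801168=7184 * 9577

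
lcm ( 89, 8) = 712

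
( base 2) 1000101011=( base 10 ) 555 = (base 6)2323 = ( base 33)gr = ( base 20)17f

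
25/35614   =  25/35614=0.00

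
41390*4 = 165560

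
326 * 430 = 140180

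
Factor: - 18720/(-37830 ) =48/97 = 2^4*3^1*97^( - 1)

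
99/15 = 6 + 3/5  =  6.60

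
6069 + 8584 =14653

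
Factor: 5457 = 3^1 *17^1*107^1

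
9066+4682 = 13748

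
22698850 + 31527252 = 54226102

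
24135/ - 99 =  - 8045/33= - 243.79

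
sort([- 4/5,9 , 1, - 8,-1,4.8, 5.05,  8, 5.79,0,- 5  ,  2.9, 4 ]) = [ - 8,  -  5, - 1, - 4/5,0, 1,  2.9, 4,4.8, 5.05,5.79, 8,9 ] 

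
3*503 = 1509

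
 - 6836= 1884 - 8720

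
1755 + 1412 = 3167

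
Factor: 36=2^2*3^2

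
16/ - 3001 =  - 16/3001= - 0.01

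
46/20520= 23/10260  =  0.00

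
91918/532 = 172 + 207/266 =172.78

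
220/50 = 22/5 = 4.40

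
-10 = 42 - 52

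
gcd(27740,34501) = 1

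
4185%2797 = 1388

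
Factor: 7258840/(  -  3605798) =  - 2^2*5^1*7^ ( - 1)*37^( - 1)*89^1*2039^1  *6961^( - 1) = - 3629420/1802899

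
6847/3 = 2282  +  1/3  =  2282.33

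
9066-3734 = 5332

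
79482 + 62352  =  141834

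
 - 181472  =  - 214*848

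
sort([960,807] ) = [ 807,960 ] 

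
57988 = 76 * 763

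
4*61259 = 245036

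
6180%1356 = 756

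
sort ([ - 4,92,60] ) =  [ - 4 , 60,  92]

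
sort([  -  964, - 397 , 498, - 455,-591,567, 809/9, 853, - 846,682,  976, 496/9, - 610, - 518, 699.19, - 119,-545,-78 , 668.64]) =[ - 964, - 846, - 610,-591, - 545,-518, - 455, - 397, - 119,  -  78,  496/9, 809/9,498,567, 668.64, 682,699.19, 853, 976 ] 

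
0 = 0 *18267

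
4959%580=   319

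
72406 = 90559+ - 18153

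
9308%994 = 362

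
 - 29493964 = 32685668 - 62179632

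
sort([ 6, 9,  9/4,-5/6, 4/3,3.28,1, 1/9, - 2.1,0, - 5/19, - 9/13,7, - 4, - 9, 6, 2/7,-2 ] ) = [ -9, - 4,-2.1, - 2, - 5/6, -9/13 , - 5/19,0, 1/9 , 2/7, 1,  4/3,9/4,3.28,6,6,7, 9] 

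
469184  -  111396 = 357788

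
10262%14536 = 10262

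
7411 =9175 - 1764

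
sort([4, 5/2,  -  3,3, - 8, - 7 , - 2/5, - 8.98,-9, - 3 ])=[ - 9, - 8.98, - 8,-7,  -  3, - 3,  -  2/5, 5/2, 3 , 4]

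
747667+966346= 1714013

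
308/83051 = 308/83051 =0.00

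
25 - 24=1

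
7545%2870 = 1805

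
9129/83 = 109 + 82/83 =109.99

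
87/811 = 87/811 = 0.11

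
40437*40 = 1617480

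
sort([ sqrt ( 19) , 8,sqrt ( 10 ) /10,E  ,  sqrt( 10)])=[ sqrt( 10)/10,E, sqrt(10 ), sqrt( 19 ), 8] 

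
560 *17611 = 9862160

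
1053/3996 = 39/148  =  0.26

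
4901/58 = 84 + 1/2 = 84.50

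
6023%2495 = 1033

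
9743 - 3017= 6726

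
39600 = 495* 80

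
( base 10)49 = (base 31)1i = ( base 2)110001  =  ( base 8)61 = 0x31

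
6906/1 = 6906 =6906.00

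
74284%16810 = 7044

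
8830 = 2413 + 6417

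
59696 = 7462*8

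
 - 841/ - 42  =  20 + 1/42 = 20.02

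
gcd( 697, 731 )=17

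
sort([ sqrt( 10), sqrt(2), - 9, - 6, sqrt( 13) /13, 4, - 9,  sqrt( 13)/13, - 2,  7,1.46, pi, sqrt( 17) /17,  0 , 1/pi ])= [ - 9,-9, - 6, - 2,0,sqrt( 17) /17,  sqrt( 13)/13,  sqrt (13)/13, 1/pi,sqrt( 2 ), 1.46, pi, sqrt( 10),  4,7 ]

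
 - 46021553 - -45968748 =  - 52805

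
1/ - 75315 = - 1/75315 = - 0.00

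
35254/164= 214 +79/82  =  214.96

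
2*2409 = 4818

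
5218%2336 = 546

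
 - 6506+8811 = 2305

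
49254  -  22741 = 26513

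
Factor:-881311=-881311^1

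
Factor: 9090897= 3^1*59^1* 51361^1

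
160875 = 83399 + 77476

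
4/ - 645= - 1 + 641/645=-0.01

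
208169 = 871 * 239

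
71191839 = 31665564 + 39526275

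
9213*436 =4016868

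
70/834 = 35/417 = 0.08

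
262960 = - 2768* ( - 95 )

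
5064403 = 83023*61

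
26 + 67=93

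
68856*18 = 1239408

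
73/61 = 1 + 12/61 = 1.20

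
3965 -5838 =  - 1873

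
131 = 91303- 91172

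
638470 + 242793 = 881263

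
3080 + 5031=8111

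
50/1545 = 10/309=0.03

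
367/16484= 367/16484=0.02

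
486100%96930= 1450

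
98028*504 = 49406112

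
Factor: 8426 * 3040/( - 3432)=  - 2^3*3^ ( - 1 ) *5^1*13^( - 1 )*19^1*383^1= - 291080/39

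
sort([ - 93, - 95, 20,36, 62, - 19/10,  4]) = [ - 95,  -  93 , - 19/10,4,  20,36,62]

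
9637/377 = 9637/377 = 25.56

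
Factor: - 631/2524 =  - 2^(-2) =- 1/4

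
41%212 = 41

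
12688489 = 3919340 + 8769149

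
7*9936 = 69552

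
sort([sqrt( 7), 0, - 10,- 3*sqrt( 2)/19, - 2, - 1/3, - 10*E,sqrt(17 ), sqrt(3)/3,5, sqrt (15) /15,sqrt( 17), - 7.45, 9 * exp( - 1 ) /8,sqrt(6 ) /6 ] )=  [- 10 * E, - 10, - 7.45, - 2, - 1/3, - 3*sqrt(2 ) /19, 0,sqrt(15 ) /15, sqrt( 6 )/6, 9*exp( - 1)/8, sqrt( 3) /3 , sqrt( 7 ),sqrt( 17) , sqrt( 17 ),  5 ] 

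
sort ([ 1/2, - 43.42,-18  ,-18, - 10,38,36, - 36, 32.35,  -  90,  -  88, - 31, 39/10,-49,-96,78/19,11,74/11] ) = [-96, - 90,-88,  -  49,-43.42, - 36,-31, - 18, - 18, - 10,1/2,39/10,78/19, 74/11,11,32.35,36,38 ] 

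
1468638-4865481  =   - 3396843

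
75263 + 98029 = 173292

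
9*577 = 5193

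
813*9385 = 7630005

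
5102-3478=1624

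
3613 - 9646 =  - 6033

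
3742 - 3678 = 64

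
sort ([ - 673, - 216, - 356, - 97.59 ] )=[-673, - 356, - 216, - 97.59] 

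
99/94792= 99/94792 = 0.00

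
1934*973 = 1881782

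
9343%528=367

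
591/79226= 591/79226 = 0.01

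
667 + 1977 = 2644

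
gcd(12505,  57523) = 2501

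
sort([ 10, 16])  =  [ 10,  16] 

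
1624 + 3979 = 5603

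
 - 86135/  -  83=1037+64/83=1037.77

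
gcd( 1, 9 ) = 1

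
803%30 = 23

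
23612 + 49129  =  72741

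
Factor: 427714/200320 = 213857/100160 = 2^( - 6 )*5^(  -  1 )*7^1  *137^1*223^1*313^( - 1 )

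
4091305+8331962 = 12423267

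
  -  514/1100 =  - 257/550  =  -0.47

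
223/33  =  6 + 25/33 = 6.76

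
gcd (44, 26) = 2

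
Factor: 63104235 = 3^1*5^1*827^1 * 5087^1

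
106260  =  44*2415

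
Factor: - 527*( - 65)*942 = 32268210 =2^1* 3^1*5^1*13^1*17^1 * 31^1*157^1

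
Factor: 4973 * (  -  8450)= -2^1 * 5^2*13^2*4973^1 = - 42021850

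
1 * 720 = 720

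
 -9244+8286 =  - 958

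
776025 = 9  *86225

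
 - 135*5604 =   -  756540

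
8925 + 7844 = 16769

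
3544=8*443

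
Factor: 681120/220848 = 330/107 = 2^1*3^1*5^1 * 11^1*107^(-1)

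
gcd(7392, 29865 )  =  33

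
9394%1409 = 940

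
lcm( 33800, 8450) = 33800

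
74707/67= 1115 + 2/67= 1115.03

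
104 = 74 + 30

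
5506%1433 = 1207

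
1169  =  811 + 358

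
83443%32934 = 17575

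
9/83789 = 9/83789 = 0.00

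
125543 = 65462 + 60081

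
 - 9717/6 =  - 3239/2 = -1619.50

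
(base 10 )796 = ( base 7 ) 2215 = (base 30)qg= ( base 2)1100011100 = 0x31c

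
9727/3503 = 9727/3503 = 2.78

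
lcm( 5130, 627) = 56430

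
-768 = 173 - 941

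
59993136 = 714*84024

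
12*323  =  3876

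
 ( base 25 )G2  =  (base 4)12102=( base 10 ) 402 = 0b110010010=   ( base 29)DP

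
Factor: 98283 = 3^1*181^2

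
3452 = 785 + 2667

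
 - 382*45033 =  - 17202606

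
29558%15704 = 13854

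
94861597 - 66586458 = 28275139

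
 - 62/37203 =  - 1 + 37141/37203=- 0.00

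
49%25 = 24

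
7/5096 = 1/728=0.00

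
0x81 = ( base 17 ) 7a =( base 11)108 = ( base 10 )129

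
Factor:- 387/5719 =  - 9/133=- 3^2*7^( - 1)*19^ ( - 1 ) 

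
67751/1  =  67751 = 67751.00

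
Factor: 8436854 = 2^1 * 29^1*145463^1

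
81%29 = 23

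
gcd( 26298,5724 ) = 54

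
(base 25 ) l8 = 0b1000010101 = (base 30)HN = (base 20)16D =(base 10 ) 533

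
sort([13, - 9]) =[ - 9,13 ]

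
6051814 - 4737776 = 1314038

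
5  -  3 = 2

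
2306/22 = 1153/11 = 104.82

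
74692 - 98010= - 23318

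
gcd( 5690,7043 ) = 1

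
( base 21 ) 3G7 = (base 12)b6a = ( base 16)682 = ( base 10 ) 1666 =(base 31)1MN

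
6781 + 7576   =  14357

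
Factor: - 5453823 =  - 3^1*349^1*5209^1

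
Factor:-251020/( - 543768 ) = 385/834 = 2^( - 1)*3^( - 1)*5^1*7^1*11^1*139^(-1)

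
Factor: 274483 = 11^1* 24953^1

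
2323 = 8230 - 5907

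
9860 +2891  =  12751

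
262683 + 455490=718173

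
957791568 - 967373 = 956824195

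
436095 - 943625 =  -507530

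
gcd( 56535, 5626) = 1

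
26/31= 26/31 = 0.84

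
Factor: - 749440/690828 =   -  187360/172707 = - 2^5*3^(  -  1) * 5^1*23^(  -  1)*  1171^1 * 2503^ (  -  1 ) 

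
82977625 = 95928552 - 12950927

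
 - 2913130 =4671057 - 7584187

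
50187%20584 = 9019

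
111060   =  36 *3085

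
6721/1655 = 4  +  101/1655= 4.06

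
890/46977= 890/46977= 0.02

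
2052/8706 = 342/1451 = 0.24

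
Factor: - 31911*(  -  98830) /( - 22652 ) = -2^( - 1)*3^1 * 5^1  *  7^( - 1) * 11^1*809^ ( - 1)*967^1 * 9883^1 = - 1576882065/11326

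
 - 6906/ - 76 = 3453/38=90.87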